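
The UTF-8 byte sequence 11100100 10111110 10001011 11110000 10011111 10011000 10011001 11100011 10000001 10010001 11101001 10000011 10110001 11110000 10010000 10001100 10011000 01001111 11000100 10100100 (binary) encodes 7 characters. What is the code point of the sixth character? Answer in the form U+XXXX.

U+004F

Offset 0: leading byte 0xE4 = 11100100 → 3-byte char #1 = E4 BE 8B.
Offset 3: leading byte 0xF0 = 11110000 → 4-byte char #2 = F0 9F 98 99.
Offset 7: leading byte 0xE3 = 11100011 → 3-byte char #3 = E3 81 91.
Offset 10: leading byte 0xE9 = 11101001 → 3-byte char #4 = E9 83 B1.
Offset 13: leading byte 0xF0 = 11110000 → 4-byte char #5 = F0 90 8C 98.
Offset 17: leading byte 0x4F = 01001111 → 1-byte char #6 = 4F.
Leading byte 0x4F = 01001111 matches 0xxxxxxx → 1-byte sequence.
Byte 1: 0x4F = 01001111, payload 1001111 (7 bits).
Concatenate: 1001111 = 0x4F (7 bits → U+004F).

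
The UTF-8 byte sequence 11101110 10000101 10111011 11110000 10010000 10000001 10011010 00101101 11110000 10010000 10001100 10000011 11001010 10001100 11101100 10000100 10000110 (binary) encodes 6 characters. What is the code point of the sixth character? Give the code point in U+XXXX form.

Offset 0: leading byte 0xEE = 11101110 → 3-byte char #1 = EE 85 BB.
Offset 3: leading byte 0xF0 = 11110000 → 4-byte char #2 = F0 90 81 9A.
Offset 7: leading byte 0x2D = 00101101 → 1-byte char #3 = 2D.
Offset 8: leading byte 0xF0 = 11110000 → 4-byte char #4 = F0 90 8C 83.
Offset 12: leading byte 0xCA = 11001010 → 2-byte char #5 = CA 8C.
Offset 14: leading byte 0xEC = 11101100 → 3-byte char #6 = EC 84 86.
Leading byte 0xEC = 11101100 matches 1110xxxx → 3-byte sequence.
Byte 1: 0xEC = 11101100, payload 1100 (4 bits).
Byte 2: 0x84 = 10000100 (10xxxxxx ✓), payload 000100.
Byte 3: 0x86 = 10000110 (10xxxxxx ✓), payload 000110.
Concatenate: 1100000100000110 = 0xC106 (16 bits → U+C106).

U+C106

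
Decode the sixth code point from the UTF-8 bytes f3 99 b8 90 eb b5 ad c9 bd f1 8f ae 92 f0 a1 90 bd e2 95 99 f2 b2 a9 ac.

U+2559

Offset 0: leading byte 0xF3 = 11110011 → 4-byte char #1 = F3 99 B8 90.
Offset 4: leading byte 0xEB = 11101011 → 3-byte char #2 = EB B5 AD.
Offset 7: leading byte 0xC9 = 11001001 → 2-byte char #3 = C9 BD.
Offset 9: leading byte 0xF1 = 11110001 → 4-byte char #4 = F1 8F AE 92.
Offset 13: leading byte 0xF0 = 11110000 → 4-byte char #5 = F0 A1 90 BD.
Offset 17: leading byte 0xE2 = 11100010 → 3-byte char #6 = E2 95 99.
Leading byte 0xE2 = 11100010 matches 1110xxxx → 3-byte sequence.
Byte 1: 0xE2 = 11100010, payload 0010 (4 bits).
Byte 2: 0x95 = 10010101 (10xxxxxx ✓), payload 010101.
Byte 3: 0x99 = 10011001 (10xxxxxx ✓), payload 011001.
Concatenate: 0010010101011001 = 0x2559 (16 bits → U+2559).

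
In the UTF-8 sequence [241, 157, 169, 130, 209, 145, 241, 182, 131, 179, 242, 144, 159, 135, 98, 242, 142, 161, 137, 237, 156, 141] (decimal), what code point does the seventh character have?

U+D70D

Offset 0: leading byte 0xF1 = 11110001 → 4-byte char #1 = F1 9D A9 82.
Offset 4: leading byte 0xD1 = 11010001 → 2-byte char #2 = D1 91.
Offset 6: leading byte 0xF1 = 11110001 → 4-byte char #3 = F1 B6 83 B3.
Offset 10: leading byte 0xF2 = 11110010 → 4-byte char #4 = F2 90 9F 87.
Offset 14: leading byte 0x62 = 01100010 → 1-byte char #5 = 62.
Offset 15: leading byte 0xF2 = 11110010 → 4-byte char #6 = F2 8E A1 89.
Offset 19: leading byte 0xED = 11101101 → 3-byte char #7 = ED 9C 8D.
Leading byte 0xED = 11101101 matches 1110xxxx → 3-byte sequence.
Byte 1: 0xED = 11101101, payload 1101 (4 bits).
Byte 2: 0x9C = 10011100 (10xxxxxx ✓), payload 011100.
Byte 3: 0x8D = 10001101 (10xxxxxx ✓), payload 001101.
Concatenate: 1101011100001101 = 0xD70D (16 bits → U+D70D).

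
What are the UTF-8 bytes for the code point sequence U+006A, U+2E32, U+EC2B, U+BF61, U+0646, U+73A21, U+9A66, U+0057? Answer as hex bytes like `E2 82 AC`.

6A E2 B8 B2 EE B0 AB EB BD A1 D9 86 F1 B3 A8 A1 E9 A9 A6 57

U+006A: 1-byte form → 6A.
U+2E32: 3-byte form → E2 B8 B2.
U+EC2B: 3-byte form → EE B0 AB.
U+BF61: 3-byte form → EB BD A1.
U+0646: 2-byte form → D9 86.
U+73A21: 4-byte form → F1 B3 A8 A1.
U+9A66: 3-byte form → E9 A9 A6.
U+0057: 1-byte form → 57.
Concatenated (20 bytes): 6A E2 B8 B2 EE B0 AB EB BD A1 D9 86 F1 B3 A8 A1 E9 A9 A6 57.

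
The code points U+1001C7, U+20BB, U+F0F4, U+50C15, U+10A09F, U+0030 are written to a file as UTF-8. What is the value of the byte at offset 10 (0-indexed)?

0xF1

U+1001C7 → 4-byte form F4 80 87 87 at offsets 0–3.
U+20BB → 3-byte form E2 82 BB at offsets 4–6.
U+F0F4 → 3-byte form EF 83 B4 at offsets 7–9.
U+50C15 → 4-byte form F1 90 B0 95 at offsets 10–13.
Offset 10 falls in char 4's range; it's byte 1 of F1 90 B0 95 = 0xF1.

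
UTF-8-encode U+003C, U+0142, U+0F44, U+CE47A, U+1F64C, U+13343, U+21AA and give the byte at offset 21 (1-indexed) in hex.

0xAA

1-indexed offset 21 is 0-indexed offset 20.
U+003C → 1-byte form 3C at offsets 0–0.
U+0142 → 2-byte form C5 82 at offsets 1–2.
U+0F44 → 3-byte form E0 BD 84 at offsets 3–5.
U+CE47A → 4-byte form F3 8E 91 BA at offsets 6–9.
U+1F64C → 4-byte form F0 9F 99 8C at offsets 10–13.
U+13343 → 4-byte form F0 93 8D 83 at offsets 14–17.
U+21AA → 3-byte form E2 86 AA at offsets 18–20.
Offset 20 falls in char 7's range; it's byte 3 of E2 86 AA = 0xAA.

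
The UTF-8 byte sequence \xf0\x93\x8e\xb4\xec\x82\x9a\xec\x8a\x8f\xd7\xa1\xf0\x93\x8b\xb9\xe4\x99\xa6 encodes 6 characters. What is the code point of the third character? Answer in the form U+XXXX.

Offset 0: leading byte 0xF0 = 11110000 → 4-byte char #1 = F0 93 8E B4.
Offset 4: leading byte 0xEC = 11101100 → 3-byte char #2 = EC 82 9A.
Offset 7: leading byte 0xEC = 11101100 → 3-byte char #3 = EC 8A 8F.
Leading byte 0xEC = 11101100 matches 1110xxxx → 3-byte sequence.
Byte 1: 0xEC = 11101100, payload 1100 (4 bits).
Byte 2: 0x8A = 10001010 (10xxxxxx ✓), payload 001010.
Byte 3: 0x8F = 10001111 (10xxxxxx ✓), payload 001111.
Concatenate: 1100001010001111 = 0xC28F (16 bits → U+C28F).

U+C28F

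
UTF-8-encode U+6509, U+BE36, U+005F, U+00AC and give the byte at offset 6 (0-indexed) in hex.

U+6509 → 3-byte form E6 94 89 at offsets 0–2.
U+BE36 → 3-byte form EB B8 B6 at offsets 3–5.
U+005F → 1-byte form 5F at offsets 6–6.
Offset 6 falls in char 3's range; it's byte 1 of 5F = 0x5F.

0x5F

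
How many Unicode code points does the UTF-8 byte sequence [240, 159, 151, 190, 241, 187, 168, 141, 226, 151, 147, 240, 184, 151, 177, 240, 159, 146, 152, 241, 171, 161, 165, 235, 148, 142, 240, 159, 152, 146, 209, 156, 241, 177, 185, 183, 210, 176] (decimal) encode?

Byte at offset 0: 0xF0 = 11110000 → 4-byte char (#1). Advance 4.
Byte at offset 4: 0xF1 = 11110001 → 4-byte char (#2). Advance 4.
Byte at offset 8: 0xE2 = 11100010 → 3-byte char (#3). Advance 3.
Byte at offset 11: 0xF0 = 11110000 → 4-byte char (#4). Advance 4.
Byte at offset 15: 0xF0 = 11110000 → 4-byte char (#5). Advance 4.
Byte at offset 19: 0xF1 = 11110001 → 4-byte char (#6). Advance 4.
Byte at offset 23: 0xEB = 11101011 → 3-byte char (#7). Advance 3.
Byte at offset 26: 0xF0 = 11110000 → 4-byte char (#8). Advance 4.
Byte at offset 30: 0xD1 = 11010001 → 2-byte char (#9). Advance 2.
Byte at offset 32: 0xF1 = 11110001 → 4-byte char (#10). Advance 4.
Byte at offset 36: 0xD2 = 11010010 → 2-byte char (#11). Advance 2.
Reached end at offset 38 after 11 code points.

11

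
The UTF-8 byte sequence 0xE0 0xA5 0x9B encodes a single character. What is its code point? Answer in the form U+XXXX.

U+095B

Leading byte 0xE0 = 11100000 matches 1110xxxx → 3-byte sequence.
Byte 1: 0xE0 = 11100000, payload 0000 (4 bits).
Byte 2: 0xA5 = 10100101 (10xxxxxx ✓), payload 100101.
Byte 3: 0x9B = 10011011 (10xxxxxx ✓), payload 011011.
Concatenate: 0000100101011011 = 0x95B (16 bits → U+095B).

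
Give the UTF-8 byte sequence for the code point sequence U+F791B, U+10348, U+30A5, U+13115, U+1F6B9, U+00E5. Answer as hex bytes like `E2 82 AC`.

U+F791B: 4-byte form → F3 B7 A4 9B.
U+10348: 4-byte form → F0 90 8D 88.
U+30A5: 3-byte form → E3 82 A5.
U+13115: 4-byte form → F0 93 84 95.
U+1F6B9: 4-byte form → F0 9F 9A B9.
U+00E5: 2-byte form → C3 A5.
Concatenated (21 bytes): F3 B7 A4 9B F0 90 8D 88 E3 82 A5 F0 93 84 95 F0 9F 9A B9 C3 A5.

F3 B7 A4 9B F0 90 8D 88 E3 82 A5 F0 93 84 95 F0 9F 9A B9 C3 A5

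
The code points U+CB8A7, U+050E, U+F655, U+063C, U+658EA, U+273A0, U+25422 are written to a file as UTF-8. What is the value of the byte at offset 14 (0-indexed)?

0xAA

U+CB8A7 → 4-byte form F3 8B A2 A7 at offsets 0–3.
U+050E → 2-byte form D4 8E at offsets 4–5.
U+F655 → 3-byte form EF 99 95 at offsets 6–8.
U+063C → 2-byte form D8 BC at offsets 9–10.
U+658EA → 4-byte form F1 A5 A3 AA at offsets 11–14.
Offset 14 falls in char 5's range; it's byte 4 of F1 A5 A3 AA = 0xAA.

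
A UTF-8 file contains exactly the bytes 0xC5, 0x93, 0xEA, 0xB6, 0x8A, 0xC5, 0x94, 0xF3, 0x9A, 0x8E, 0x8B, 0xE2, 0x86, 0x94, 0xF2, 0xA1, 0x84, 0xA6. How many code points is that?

Byte at offset 0: 0xC5 = 11000101 → 2-byte char (#1). Advance 2.
Byte at offset 2: 0xEA = 11101010 → 3-byte char (#2). Advance 3.
Byte at offset 5: 0xC5 = 11000101 → 2-byte char (#3). Advance 2.
Byte at offset 7: 0xF3 = 11110011 → 4-byte char (#4). Advance 4.
Byte at offset 11: 0xE2 = 11100010 → 3-byte char (#5). Advance 3.
Byte at offset 14: 0xF2 = 11110010 → 4-byte char (#6). Advance 4.
Reached end at offset 18 after 6 code points.

6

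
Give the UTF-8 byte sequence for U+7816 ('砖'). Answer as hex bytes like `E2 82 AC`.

E7 A0 96

U+7816 = 0x7816 = 30742 decimal. In range U+0800–U+FFFF → 3-byte form: 1110xxxx 10xxxxxx 10xxxxxx.
Binary (16 bits): 0111100000010110.
Split 4+6+6: 0111 | 100000 | 010110.
Byte 1: 11100111 = 0xE7.
Byte 2: 10100000 = 0xA0.
Byte 3: 10010110 = 0x96.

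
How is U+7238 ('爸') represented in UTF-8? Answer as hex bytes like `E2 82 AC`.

E7 88 B8

U+7238 = 0x7238 = 29240 decimal. In range U+0800–U+FFFF → 3-byte form: 1110xxxx 10xxxxxx 10xxxxxx.
Binary (16 bits): 0111001000111000.
Split 4+6+6: 0111 | 001000 | 111000.
Byte 1: 11100111 = 0xE7.
Byte 2: 10001000 = 0x88.
Byte 3: 10111000 = 0xB8.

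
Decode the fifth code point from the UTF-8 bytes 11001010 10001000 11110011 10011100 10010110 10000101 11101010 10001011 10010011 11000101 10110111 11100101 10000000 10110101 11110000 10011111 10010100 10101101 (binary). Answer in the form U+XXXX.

Offset 0: leading byte 0xCA = 11001010 → 2-byte char #1 = CA 88.
Offset 2: leading byte 0xF3 = 11110011 → 4-byte char #2 = F3 9C 96 85.
Offset 6: leading byte 0xEA = 11101010 → 3-byte char #3 = EA 8B 93.
Offset 9: leading byte 0xC5 = 11000101 → 2-byte char #4 = C5 B7.
Offset 11: leading byte 0xE5 = 11100101 → 3-byte char #5 = E5 80 B5.
Leading byte 0xE5 = 11100101 matches 1110xxxx → 3-byte sequence.
Byte 1: 0xE5 = 11100101, payload 0101 (4 bits).
Byte 2: 0x80 = 10000000 (10xxxxxx ✓), payload 000000.
Byte 3: 0xB5 = 10110101 (10xxxxxx ✓), payload 110101.
Concatenate: 0101000000110101 = 0x5035 (16 bits → U+5035).

U+5035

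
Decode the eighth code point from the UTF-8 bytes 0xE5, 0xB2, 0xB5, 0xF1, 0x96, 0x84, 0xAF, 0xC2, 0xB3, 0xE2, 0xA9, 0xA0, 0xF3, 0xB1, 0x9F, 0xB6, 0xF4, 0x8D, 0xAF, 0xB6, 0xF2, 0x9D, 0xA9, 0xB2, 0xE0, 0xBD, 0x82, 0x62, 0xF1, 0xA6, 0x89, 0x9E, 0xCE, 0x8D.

U+0F42

Offset 0: leading byte 0xE5 = 11100101 → 3-byte char #1 = E5 B2 B5.
Offset 3: leading byte 0xF1 = 11110001 → 4-byte char #2 = F1 96 84 AF.
Offset 7: leading byte 0xC2 = 11000010 → 2-byte char #3 = C2 B3.
Offset 9: leading byte 0xE2 = 11100010 → 3-byte char #4 = E2 A9 A0.
Offset 12: leading byte 0xF3 = 11110011 → 4-byte char #5 = F3 B1 9F B6.
Offset 16: leading byte 0xF4 = 11110100 → 4-byte char #6 = F4 8D AF B6.
Offset 20: leading byte 0xF2 = 11110010 → 4-byte char #7 = F2 9D A9 B2.
Offset 24: leading byte 0xE0 = 11100000 → 3-byte char #8 = E0 BD 82.
Leading byte 0xE0 = 11100000 matches 1110xxxx → 3-byte sequence.
Byte 1: 0xE0 = 11100000, payload 0000 (4 bits).
Byte 2: 0xBD = 10111101 (10xxxxxx ✓), payload 111101.
Byte 3: 0x82 = 10000010 (10xxxxxx ✓), payload 000010.
Concatenate: 0000111101000010 = 0xF42 (16 bits → U+0F42).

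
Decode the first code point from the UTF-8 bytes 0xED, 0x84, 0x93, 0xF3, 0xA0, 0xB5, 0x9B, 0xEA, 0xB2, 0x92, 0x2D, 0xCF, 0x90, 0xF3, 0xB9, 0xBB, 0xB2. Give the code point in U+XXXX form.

U+D113

Offset 0: leading byte 0xED = 11101101 → 3-byte char #1 = ED 84 93.
Leading byte 0xED = 11101101 matches 1110xxxx → 3-byte sequence.
Byte 1: 0xED = 11101101, payload 1101 (4 bits).
Byte 2: 0x84 = 10000100 (10xxxxxx ✓), payload 000100.
Byte 3: 0x93 = 10010011 (10xxxxxx ✓), payload 010011.
Concatenate: 1101000100010011 = 0xD113 (16 bits → U+D113).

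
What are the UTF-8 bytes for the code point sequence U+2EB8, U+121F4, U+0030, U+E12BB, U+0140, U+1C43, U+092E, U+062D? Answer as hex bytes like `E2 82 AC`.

U+2EB8: 3-byte form → E2 BA B8.
U+121F4: 4-byte form → F0 92 87 B4.
U+0030: 1-byte form → 30.
U+E12BB: 4-byte form → F3 A1 8A BB.
U+0140: 2-byte form → C5 80.
U+1C43: 3-byte form → E1 B1 83.
U+092E: 3-byte form → E0 A4 AE.
U+062D: 2-byte form → D8 AD.
Concatenated (22 bytes): E2 BA B8 F0 92 87 B4 30 F3 A1 8A BB C5 80 E1 B1 83 E0 A4 AE D8 AD.

E2 BA B8 F0 92 87 B4 30 F3 A1 8A BB C5 80 E1 B1 83 E0 A4 AE D8 AD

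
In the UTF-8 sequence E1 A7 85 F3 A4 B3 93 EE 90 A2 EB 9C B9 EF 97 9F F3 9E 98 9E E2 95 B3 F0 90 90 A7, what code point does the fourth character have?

Offset 0: leading byte 0xE1 = 11100001 → 3-byte char #1 = E1 A7 85.
Offset 3: leading byte 0xF3 = 11110011 → 4-byte char #2 = F3 A4 B3 93.
Offset 7: leading byte 0xEE = 11101110 → 3-byte char #3 = EE 90 A2.
Offset 10: leading byte 0xEB = 11101011 → 3-byte char #4 = EB 9C B9.
Leading byte 0xEB = 11101011 matches 1110xxxx → 3-byte sequence.
Byte 1: 0xEB = 11101011, payload 1011 (4 bits).
Byte 2: 0x9C = 10011100 (10xxxxxx ✓), payload 011100.
Byte 3: 0xB9 = 10111001 (10xxxxxx ✓), payload 111001.
Concatenate: 1011011100111001 = 0xB739 (16 bits → U+B739).

U+B739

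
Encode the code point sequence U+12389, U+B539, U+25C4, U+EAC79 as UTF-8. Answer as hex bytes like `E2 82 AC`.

F0 92 8E 89 EB 94 B9 E2 97 84 F3 AA B1 B9

U+12389: 4-byte form → F0 92 8E 89.
U+B539: 3-byte form → EB 94 B9.
U+25C4: 3-byte form → E2 97 84.
U+EAC79: 4-byte form → F3 AA B1 B9.
Concatenated (14 bytes): F0 92 8E 89 EB 94 B9 E2 97 84 F3 AA B1 B9.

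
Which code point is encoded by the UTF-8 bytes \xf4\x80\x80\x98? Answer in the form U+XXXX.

U+100018

Leading byte 0xF4 = 11110100 matches 11110xxx → 4-byte sequence.
Byte 1: 0xF4 = 11110100, payload 100 (3 bits).
Byte 2: 0x80 = 10000000 (10xxxxxx ✓), payload 000000.
Byte 3: 0x80 = 10000000 (10xxxxxx ✓), payload 000000.
Byte 4: 0x98 = 10011000 (10xxxxxx ✓), payload 011000.
Concatenate: 100000000000000011000 = 0x100018 (21 bits → U+100018).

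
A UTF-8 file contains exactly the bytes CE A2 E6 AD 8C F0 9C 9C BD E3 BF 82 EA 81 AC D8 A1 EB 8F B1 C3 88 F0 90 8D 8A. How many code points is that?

Byte at offset 0: 0xCE = 11001110 → 2-byte char (#1). Advance 2.
Byte at offset 2: 0xE6 = 11100110 → 3-byte char (#2). Advance 3.
Byte at offset 5: 0xF0 = 11110000 → 4-byte char (#3). Advance 4.
Byte at offset 9: 0xE3 = 11100011 → 3-byte char (#4). Advance 3.
Byte at offset 12: 0xEA = 11101010 → 3-byte char (#5). Advance 3.
Byte at offset 15: 0xD8 = 11011000 → 2-byte char (#6). Advance 2.
Byte at offset 17: 0xEB = 11101011 → 3-byte char (#7). Advance 3.
Byte at offset 20: 0xC3 = 11000011 → 2-byte char (#8). Advance 2.
Byte at offset 22: 0xF0 = 11110000 → 4-byte char (#9). Advance 4.
Reached end at offset 26 after 9 code points.

9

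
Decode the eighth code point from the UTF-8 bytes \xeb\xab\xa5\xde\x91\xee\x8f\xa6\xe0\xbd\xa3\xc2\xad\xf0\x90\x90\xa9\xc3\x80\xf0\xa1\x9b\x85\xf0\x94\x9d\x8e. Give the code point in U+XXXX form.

Offset 0: leading byte 0xEB = 11101011 → 3-byte char #1 = EB AB A5.
Offset 3: leading byte 0xDE = 11011110 → 2-byte char #2 = DE 91.
Offset 5: leading byte 0xEE = 11101110 → 3-byte char #3 = EE 8F A6.
Offset 8: leading byte 0xE0 = 11100000 → 3-byte char #4 = E0 BD A3.
Offset 11: leading byte 0xC2 = 11000010 → 2-byte char #5 = C2 AD.
Offset 13: leading byte 0xF0 = 11110000 → 4-byte char #6 = F0 90 90 A9.
Offset 17: leading byte 0xC3 = 11000011 → 2-byte char #7 = C3 80.
Offset 19: leading byte 0xF0 = 11110000 → 4-byte char #8 = F0 A1 9B 85.
Leading byte 0xF0 = 11110000 matches 11110xxx → 4-byte sequence.
Byte 1: 0xF0 = 11110000, payload 000 (3 bits).
Byte 2: 0xA1 = 10100001 (10xxxxxx ✓), payload 100001.
Byte 3: 0x9B = 10011011 (10xxxxxx ✓), payload 011011.
Byte 4: 0x85 = 10000101 (10xxxxxx ✓), payload 000101.
Concatenate: 000100001011011000101 = 0x216C5 (21 bits → U+216C5).

U+216C5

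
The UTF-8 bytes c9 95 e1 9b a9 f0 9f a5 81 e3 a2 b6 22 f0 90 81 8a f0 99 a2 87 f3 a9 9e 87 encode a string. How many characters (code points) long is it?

Byte at offset 0: 0xC9 = 11001001 → 2-byte char (#1). Advance 2.
Byte at offset 2: 0xE1 = 11100001 → 3-byte char (#2). Advance 3.
Byte at offset 5: 0xF0 = 11110000 → 4-byte char (#3). Advance 4.
Byte at offset 9: 0xE3 = 11100011 → 3-byte char (#4). Advance 3.
Byte at offset 12: 0x22 = 00100010 → 1-byte char (#5). Advance 1.
Byte at offset 13: 0xF0 = 11110000 → 4-byte char (#6). Advance 4.
Byte at offset 17: 0xF0 = 11110000 → 4-byte char (#7). Advance 4.
Byte at offset 21: 0xF3 = 11110011 → 4-byte char (#8). Advance 4.
Reached end at offset 25 after 8 code points.

8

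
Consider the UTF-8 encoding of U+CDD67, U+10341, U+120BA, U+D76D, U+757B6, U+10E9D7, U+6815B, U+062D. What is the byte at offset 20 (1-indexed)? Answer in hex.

0xF4

1-indexed offset 20 is 0-indexed offset 19.
U+CDD67 → 4-byte form F3 8D B5 A7 at offsets 0–3.
U+10341 → 4-byte form F0 90 8D 81 at offsets 4–7.
U+120BA → 4-byte form F0 92 82 BA at offsets 8–11.
U+D76D → 3-byte form ED 9D AD at offsets 12–14.
U+757B6 → 4-byte form F1 B5 9E B6 at offsets 15–18.
U+10E9D7 → 4-byte form F4 8E A7 97 at offsets 19–22.
Offset 19 falls in char 6's range; it's byte 1 of F4 8E A7 97 = 0xF4.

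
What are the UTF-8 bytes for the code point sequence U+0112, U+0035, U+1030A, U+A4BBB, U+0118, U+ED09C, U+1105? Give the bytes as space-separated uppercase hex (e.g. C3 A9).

C4 92 35 F0 90 8C 8A F2 A4 AE BB C4 98 F3 AD 82 9C E1 84 85

U+0112: 2-byte form → C4 92.
U+0035: 1-byte form → 35.
U+1030A: 4-byte form → F0 90 8C 8A.
U+A4BBB: 4-byte form → F2 A4 AE BB.
U+0118: 2-byte form → C4 98.
U+ED09C: 4-byte form → F3 AD 82 9C.
U+1105: 3-byte form → E1 84 85.
Concatenated (20 bytes): C4 92 35 F0 90 8C 8A F2 A4 AE BB C4 98 F3 AD 82 9C E1 84 85.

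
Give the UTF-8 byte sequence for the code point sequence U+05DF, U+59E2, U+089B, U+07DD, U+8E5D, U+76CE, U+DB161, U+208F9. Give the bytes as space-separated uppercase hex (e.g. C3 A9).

D7 9F E5 A7 A2 E0 A2 9B DF 9D E8 B9 9D E7 9B 8E F3 9B 85 A1 F0 A0 A3 B9

U+05DF: 2-byte form → D7 9F.
U+59E2: 3-byte form → E5 A7 A2.
U+089B: 3-byte form → E0 A2 9B.
U+07DD: 2-byte form → DF 9D.
U+8E5D: 3-byte form → E8 B9 9D.
U+76CE: 3-byte form → E7 9B 8E.
U+DB161: 4-byte form → F3 9B 85 A1.
U+208F9: 4-byte form → F0 A0 A3 B9.
Concatenated (24 bytes): D7 9F E5 A7 A2 E0 A2 9B DF 9D E8 B9 9D E7 9B 8E F3 9B 85 A1 F0 A0 A3 B9.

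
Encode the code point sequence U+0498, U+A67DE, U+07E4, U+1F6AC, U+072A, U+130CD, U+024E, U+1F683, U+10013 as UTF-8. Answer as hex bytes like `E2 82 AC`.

U+0498: 2-byte form → D2 98.
U+A67DE: 4-byte form → F2 A6 9F 9E.
U+07E4: 2-byte form → DF A4.
U+1F6AC: 4-byte form → F0 9F 9A AC.
U+072A: 2-byte form → DC AA.
U+130CD: 4-byte form → F0 93 83 8D.
U+024E: 2-byte form → C9 8E.
U+1F683: 4-byte form → F0 9F 9A 83.
U+10013: 4-byte form → F0 90 80 93.
Concatenated (28 bytes): D2 98 F2 A6 9F 9E DF A4 F0 9F 9A AC DC AA F0 93 83 8D C9 8E F0 9F 9A 83 F0 90 80 93.

D2 98 F2 A6 9F 9E DF A4 F0 9F 9A AC DC AA F0 93 83 8D C9 8E F0 9F 9A 83 F0 90 80 93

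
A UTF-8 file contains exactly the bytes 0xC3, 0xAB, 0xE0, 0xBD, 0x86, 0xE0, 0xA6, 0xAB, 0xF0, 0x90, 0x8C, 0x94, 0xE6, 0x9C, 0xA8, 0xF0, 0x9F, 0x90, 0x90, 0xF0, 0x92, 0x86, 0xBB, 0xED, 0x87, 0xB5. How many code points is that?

Byte at offset 0: 0xC3 = 11000011 → 2-byte char (#1). Advance 2.
Byte at offset 2: 0xE0 = 11100000 → 3-byte char (#2). Advance 3.
Byte at offset 5: 0xE0 = 11100000 → 3-byte char (#3). Advance 3.
Byte at offset 8: 0xF0 = 11110000 → 4-byte char (#4). Advance 4.
Byte at offset 12: 0xE6 = 11100110 → 3-byte char (#5). Advance 3.
Byte at offset 15: 0xF0 = 11110000 → 4-byte char (#6). Advance 4.
Byte at offset 19: 0xF0 = 11110000 → 4-byte char (#7). Advance 4.
Byte at offset 23: 0xED = 11101101 → 3-byte char (#8). Advance 3.
Reached end at offset 26 after 8 code points.

8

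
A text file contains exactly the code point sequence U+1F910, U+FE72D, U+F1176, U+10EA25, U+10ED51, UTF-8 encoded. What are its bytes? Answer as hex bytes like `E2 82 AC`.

F0 9F A4 90 F3 BE 9C AD F3 B1 85 B6 F4 8E A8 A5 F4 8E B5 91

U+1F910: 4-byte form → F0 9F A4 90.
U+FE72D: 4-byte form → F3 BE 9C AD.
U+F1176: 4-byte form → F3 B1 85 B6.
U+10EA25: 4-byte form → F4 8E A8 A5.
U+10ED51: 4-byte form → F4 8E B5 91.
Concatenated (20 bytes): F0 9F A4 90 F3 BE 9C AD F3 B1 85 B6 F4 8E A8 A5 F4 8E B5 91.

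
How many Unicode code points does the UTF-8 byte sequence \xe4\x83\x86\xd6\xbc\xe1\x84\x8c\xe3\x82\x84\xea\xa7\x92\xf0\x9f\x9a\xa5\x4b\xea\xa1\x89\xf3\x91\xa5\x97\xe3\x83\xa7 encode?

10

Byte at offset 0: 0xE4 = 11100100 → 3-byte char (#1). Advance 3.
Byte at offset 3: 0xD6 = 11010110 → 2-byte char (#2). Advance 2.
Byte at offset 5: 0xE1 = 11100001 → 3-byte char (#3). Advance 3.
Byte at offset 8: 0xE3 = 11100011 → 3-byte char (#4). Advance 3.
Byte at offset 11: 0xEA = 11101010 → 3-byte char (#5). Advance 3.
Byte at offset 14: 0xF0 = 11110000 → 4-byte char (#6). Advance 4.
Byte at offset 18: 0x4B = 01001011 → 1-byte char (#7). Advance 1.
Byte at offset 19: 0xEA = 11101010 → 3-byte char (#8). Advance 3.
Byte at offset 22: 0xF3 = 11110011 → 4-byte char (#9). Advance 4.
Byte at offset 26: 0xE3 = 11100011 → 3-byte char (#10). Advance 3.
Reached end at offset 29 after 10 code points.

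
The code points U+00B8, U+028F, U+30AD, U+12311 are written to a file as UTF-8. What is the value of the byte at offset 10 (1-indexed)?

1-indexed offset 10 is 0-indexed offset 9.
U+00B8 → 2-byte form C2 B8 at offsets 0–1.
U+028F → 2-byte form CA 8F at offsets 2–3.
U+30AD → 3-byte form E3 82 AD at offsets 4–6.
U+12311 → 4-byte form F0 92 8C 91 at offsets 7–10.
Offset 9 falls in char 4's range; it's byte 3 of F0 92 8C 91 = 0x8C.

0x8C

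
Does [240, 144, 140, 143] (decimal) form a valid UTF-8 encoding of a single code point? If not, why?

Leading byte 0xF0 = 11110000 → 4-byte form.
Continuation bytes 0x90=10010000, 0x8C=10001100, 0x8F=10001111 all match 10xxxxxx.
Decoded value 0x1030F is ≥ 0x10000 (shortest form) and not a surrogate.

valid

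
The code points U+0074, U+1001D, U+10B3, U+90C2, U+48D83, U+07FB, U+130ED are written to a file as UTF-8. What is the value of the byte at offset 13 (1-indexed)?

1-indexed offset 13 is 0-indexed offset 12.
U+0074 → 1-byte form 74 at offsets 0–0.
U+1001D → 4-byte form F0 90 80 9D at offsets 1–4.
U+10B3 → 3-byte form E1 82 B3 at offsets 5–7.
U+90C2 → 3-byte form E9 83 82 at offsets 8–10.
U+48D83 → 4-byte form F1 88 B6 83 at offsets 11–14.
Offset 12 falls in char 5's range; it's byte 2 of F1 88 B6 83 = 0x88.

0x88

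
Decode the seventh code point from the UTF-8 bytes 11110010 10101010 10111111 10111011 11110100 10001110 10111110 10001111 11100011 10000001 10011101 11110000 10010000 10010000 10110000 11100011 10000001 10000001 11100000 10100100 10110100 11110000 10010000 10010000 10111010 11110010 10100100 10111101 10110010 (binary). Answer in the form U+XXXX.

U+1043A

Offset 0: leading byte 0xF2 = 11110010 → 4-byte char #1 = F2 AA BF BB.
Offset 4: leading byte 0xF4 = 11110100 → 4-byte char #2 = F4 8E BE 8F.
Offset 8: leading byte 0xE3 = 11100011 → 3-byte char #3 = E3 81 9D.
Offset 11: leading byte 0xF0 = 11110000 → 4-byte char #4 = F0 90 90 B0.
Offset 15: leading byte 0xE3 = 11100011 → 3-byte char #5 = E3 81 81.
Offset 18: leading byte 0xE0 = 11100000 → 3-byte char #6 = E0 A4 B4.
Offset 21: leading byte 0xF0 = 11110000 → 4-byte char #7 = F0 90 90 BA.
Leading byte 0xF0 = 11110000 matches 11110xxx → 4-byte sequence.
Byte 1: 0xF0 = 11110000, payload 000 (3 bits).
Byte 2: 0x90 = 10010000 (10xxxxxx ✓), payload 010000.
Byte 3: 0x90 = 10010000 (10xxxxxx ✓), payload 010000.
Byte 4: 0xBA = 10111010 (10xxxxxx ✓), payload 111010.
Concatenate: 000010000010000111010 = 0x1043A (21 bits → U+1043A).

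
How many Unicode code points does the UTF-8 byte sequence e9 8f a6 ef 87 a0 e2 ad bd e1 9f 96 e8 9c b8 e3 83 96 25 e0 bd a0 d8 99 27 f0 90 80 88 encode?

11

Byte at offset 0: 0xE9 = 11101001 → 3-byte char (#1). Advance 3.
Byte at offset 3: 0xEF = 11101111 → 3-byte char (#2). Advance 3.
Byte at offset 6: 0xE2 = 11100010 → 3-byte char (#3). Advance 3.
Byte at offset 9: 0xE1 = 11100001 → 3-byte char (#4). Advance 3.
Byte at offset 12: 0xE8 = 11101000 → 3-byte char (#5). Advance 3.
Byte at offset 15: 0xE3 = 11100011 → 3-byte char (#6). Advance 3.
Byte at offset 18: 0x25 = 00100101 → 1-byte char (#7). Advance 1.
Byte at offset 19: 0xE0 = 11100000 → 3-byte char (#8). Advance 3.
Byte at offset 22: 0xD8 = 11011000 → 2-byte char (#9). Advance 2.
Byte at offset 24: 0x27 = 00100111 → 1-byte char (#10). Advance 1.
Byte at offset 25: 0xF0 = 11110000 → 4-byte char (#11). Advance 4.
Reached end at offset 29 after 11 code points.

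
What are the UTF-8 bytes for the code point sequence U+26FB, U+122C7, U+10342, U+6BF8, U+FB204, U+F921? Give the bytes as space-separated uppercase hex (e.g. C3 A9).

U+26FB: 3-byte form → E2 9B BB.
U+122C7: 4-byte form → F0 92 8B 87.
U+10342: 4-byte form → F0 90 8D 82.
U+6BF8: 3-byte form → E6 AF B8.
U+FB204: 4-byte form → F3 BB 88 84.
U+F921: 3-byte form → EF A4 A1.
Concatenated (21 bytes): E2 9B BB F0 92 8B 87 F0 90 8D 82 E6 AF B8 F3 BB 88 84 EF A4 A1.

E2 9B BB F0 92 8B 87 F0 90 8D 82 E6 AF B8 F3 BB 88 84 EF A4 A1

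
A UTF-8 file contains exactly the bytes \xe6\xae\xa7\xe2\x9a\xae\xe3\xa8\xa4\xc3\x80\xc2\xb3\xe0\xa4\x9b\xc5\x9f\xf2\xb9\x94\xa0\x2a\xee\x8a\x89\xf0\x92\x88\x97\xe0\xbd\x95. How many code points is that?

Byte at offset 0: 0xE6 = 11100110 → 3-byte char (#1). Advance 3.
Byte at offset 3: 0xE2 = 11100010 → 3-byte char (#2). Advance 3.
Byte at offset 6: 0xE3 = 11100011 → 3-byte char (#3). Advance 3.
Byte at offset 9: 0xC3 = 11000011 → 2-byte char (#4). Advance 2.
Byte at offset 11: 0xC2 = 11000010 → 2-byte char (#5). Advance 2.
Byte at offset 13: 0xE0 = 11100000 → 3-byte char (#6). Advance 3.
Byte at offset 16: 0xC5 = 11000101 → 2-byte char (#7). Advance 2.
Byte at offset 18: 0xF2 = 11110010 → 4-byte char (#8). Advance 4.
Byte at offset 22: 0x2A = 00101010 → 1-byte char (#9). Advance 1.
Byte at offset 23: 0xEE = 11101110 → 3-byte char (#10). Advance 3.
Byte at offset 26: 0xF0 = 11110000 → 4-byte char (#11). Advance 4.
Byte at offset 30: 0xE0 = 11100000 → 3-byte char (#12). Advance 3.
Reached end at offset 33 after 12 code points.

12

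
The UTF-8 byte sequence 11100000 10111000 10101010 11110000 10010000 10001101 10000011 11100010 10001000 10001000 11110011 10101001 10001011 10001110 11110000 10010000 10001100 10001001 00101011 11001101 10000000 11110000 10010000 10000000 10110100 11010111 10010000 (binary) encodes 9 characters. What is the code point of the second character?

U+10343

Offset 0: leading byte 0xE0 = 11100000 → 3-byte char #1 = E0 B8 AA.
Offset 3: leading byte 0xF0 = 11110000 → 4-byte char #2 = F0 90 8D 83.
Leading byte 0xF0 = 11110000 matches 11110xxx → 4-byte sequence.
Byte 1: 0xF0 = 11110000, payload 000 (3 bits).
Byte 2: 0x90 = 10010000 (10xxxxxx ✓), payload 010000.
Byte 3: 0x8D = 10001101 (10xxxxxx ✓), payload 001101.
Byte 4: 0x83 = 10000011 (10xxxxxx ✓), payload 000011.
Concatenate: 000010000001101000011 = 0x10343 (21 bits → U+10343).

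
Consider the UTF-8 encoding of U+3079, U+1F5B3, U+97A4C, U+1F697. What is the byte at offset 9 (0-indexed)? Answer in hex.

0xA9

U+3079 → 3-byte form E3 81 B9 at offsets 0–2.
U+1F5B3 → 4-byte form F0 9F 96 B3 at offsets 3–6.
U+97A4C → 4-byte form F2 97 A9 8C at offsets 7–10.
Offset 9 falls in char 3's range; it's byte 3 of F2 97 A9 8C = 0xA9.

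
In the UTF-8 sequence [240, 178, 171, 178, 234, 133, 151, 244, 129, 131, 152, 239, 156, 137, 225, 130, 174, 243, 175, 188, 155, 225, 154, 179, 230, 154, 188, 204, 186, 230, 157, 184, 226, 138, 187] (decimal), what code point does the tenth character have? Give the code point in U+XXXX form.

Offset 0: leading byte 0xF0 = 11110000 → 4-byte char #1 = F0 B2 AB B2.
Offset 4: leading byte 0xEA = 11101010 → 3-byte char #2 = EA 85 97.
Offset 7: leading byte 0xF4 = 11110100 → 4-byte char #3 = F4 81 83 98.
Offset 11: leading byte 0xEF = 11101111 → 3-byte char #4 = EF 9C 89.
Offset 14: leading byte 0xE1 = 11100001 → 3-byte char #5 = E1 82 AE.
Offset 17: leading byte 0xF3 = 11110011 → 4-byte char #6 = F3 AF BC 9B.
Offset 21: leading byte 0xE1 = 11100001 → 3-byte char #7 = E1 9A B3.
Offset 24: leading byte 0xE6 = 11100110 → 3-byte char #8 = E6 9A BC.
Offset 27: leading byte 0xCC = 11001100 → 2-byte char #9 = CC BA.
Offset 29: leading byte 0xE6 = 11100110 → 3-byte char #10 = E6 9D B8.
Leading byte 0xE6 = 11100110 matches 1110xxxx → 3-byte sequence.
Byte 1: 0xE6 = 11100110, payload 0110 (4 bits).
Byte 2: 0x9D = 10011101 (10xxxxxx ✓), payload 011101.
Byte 3: 0xB8 = 10111000 (10xxxxxx ✓), payload 111000.
Concatenate: 0110011101111000 = 0x6778 (16 bits → U+6778).

U+6778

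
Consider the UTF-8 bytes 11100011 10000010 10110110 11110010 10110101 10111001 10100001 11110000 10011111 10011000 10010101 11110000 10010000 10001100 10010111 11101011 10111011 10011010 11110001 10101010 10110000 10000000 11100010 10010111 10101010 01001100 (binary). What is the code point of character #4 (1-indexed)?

U+10317

Offset 0: leading byte 0xE3 = 11100011 → 3-byte char #1 = E3 82 B6.
Offset 3: leading byte 0xF2 = 11110010 → 4-byte char #2 = F2 B5 B9 A1.
Offset 7: leading byte 0xF0 = 11110000 → 4-byte char #3 = F0 9F 98 95.
Offset 11: leading byte 0xF0 = 11110000 → 4-byte char #4 = F0 90 8C 97.
Leading byte 0xF0 = 11110000 matches 11110xxx → 4-byte sequence.
Byte 1: 0xF0 = 11110000, payload 000 (3 bits).
Byte 2: 0x90 = 10010000 (10xxxxxx ✓), payload 010000.
Byte 3: 0x8C = 10001100 (10xxxxxx ✓), payload 001100.
Byte 4: 0x97 = 10010111 (10xxxxxx ✓), payload 010111.
Concatenate: 000010000001100010111 = 0x10317 (21 bits → U+10317).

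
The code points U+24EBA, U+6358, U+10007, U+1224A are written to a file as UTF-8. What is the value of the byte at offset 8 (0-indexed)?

0x90

U+24EBA → 4-byte form F0 A4 BA BA at offsets 0–3.
U+6358 → 3-byte form E6 8D 98 at offsets 4–6.
U+10007 → 4-byte form F0 90 80 87 at offsets 7–10.
Offset 8 falls in char 3's range; it's byte 2 of F0 90 80 87 = 0x90.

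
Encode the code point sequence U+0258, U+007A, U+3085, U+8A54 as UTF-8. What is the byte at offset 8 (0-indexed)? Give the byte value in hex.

0x94

U+0258 → 2-byte form C9 98 at offsets 0–1.
U+007A → 1-byte form 7A at offsets 2–2.
U+3085 → 3-byte form E3 82 85 at offsets 3–5.
U+8A54 → 3-byte form E8 A9 94 at offsets 6–8.
Offset 8 falls in char 4's range; it's byte 3 of E8 A9 94 = 0x94.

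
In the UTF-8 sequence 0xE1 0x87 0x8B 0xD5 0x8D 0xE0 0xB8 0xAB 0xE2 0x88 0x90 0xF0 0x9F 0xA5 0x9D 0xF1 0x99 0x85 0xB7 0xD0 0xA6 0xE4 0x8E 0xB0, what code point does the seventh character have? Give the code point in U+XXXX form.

Offset 0: leading byte 0xE1 = 11100001 → 3-byte char #1 = E1 87 8B.
Offset 3: leading byte 0xD5 = 11010101 → 2-byte char #2 = D5 8D.
Offset 5: leading byte 0xE0 = 11100000 → 3-byte char #3 = E0 B8 AB.
Offset 8: leading byte 0xE2 = 11100010 → 3-byte char #4 = E2 88 90.
Offset 11: leading byte 0xF0 = 11110000 → 4-byte char #5 = F0 9F A5 9D.
Offset 15: leading byte 0xF1 = 11110001 → 4-byte char #6 = F1 99 85 B7.
Offset 19: leading byte 0xD0 = 11010000 → 2-byte char #7 = D0 A6.
Leading byte 0xD0 = 11010000 matches 110xxxxx → 2-byte sequence.
Byte 1: 0xD0 = 11010000, payload 10000 (5 bits).
Byte 2: 0xA6 = 10100110 (10xxxxxx ✓), payload 100110.
Concatenate: 10000100110 = 0x426 (11 bits → U+0426).

U+0426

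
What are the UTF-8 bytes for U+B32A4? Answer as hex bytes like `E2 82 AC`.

F2 B3 8A A4

U+B32A4 = 0xB32A4 = 733860 decimal. In range U+10000–U+10FFFF → 4-byte form: 11110xxx 10xxxxxx 10xxxxxx 10xxxxxx.
Binary (21 bits): 010110011001010100100.
Split 3+6+6+6: 010 | 110011 | 001010 | 100100.
Byte 1: 11110010 = 0xF2.
Byte 2: 10110011 = 0xB3.
Byte 3: 10001010 = 0x8A.
Byte 4: 10100100 = 0xA4.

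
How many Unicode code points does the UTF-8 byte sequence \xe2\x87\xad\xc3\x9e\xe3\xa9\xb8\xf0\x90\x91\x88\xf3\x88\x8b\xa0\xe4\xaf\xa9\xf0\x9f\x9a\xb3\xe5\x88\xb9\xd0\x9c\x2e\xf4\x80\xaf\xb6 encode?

11

Byte at offset 0: 0xE2 = 11100010 → 3-byte char (#1). Advance 3.
Byte at offset 3: 0xC3 = 11000011 → 2-byte char (#2). Advance 2.
Byte at offset 5: 0xE3 = 11100011 → 3-byte char (#3). Advance 3.
Byte at offset 8: 0xF0 = 11110000 → 4-byte char (#4). Advance 4.
Byte at offset 12: 0xF3 = 11110011 → 4-byte char (#5). Advance 4.
Byte at offset 16: 0xE4 = 11100100 → 3-byte char (#6). Advance 3.
Byte at offset 19: 0xF0 = 11110000 → 4-byte char (#7). Advance 4.
Byte at offset 23: 0xE5 = 11100101 → 3-byte char (#8). Advance 3.
Byte at offset 26: 0xD0 = 11010000 → 2-byte char (#9). Advance 2.
Byte at offset 28: 0x2E = 00101110 → 1-byte char (#10). Advance 1.
Byte at offset 29: 0xF4 = 11110100 → 4-byte char (#11). Advance 4.
Reached end at offset 33 after 11 code points.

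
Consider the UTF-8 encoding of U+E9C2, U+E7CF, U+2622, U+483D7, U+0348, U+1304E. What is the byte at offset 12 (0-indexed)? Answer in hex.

0x97

U+E9C2 → 3-byte form EE A7 82 at offsets 0–2.
U+E7CF → 3-byte form EE 9F 8F at offsets 3–5.
U+2622 → 3-byte form E2 98 A2 at offsets 6–8.
U+483D7 → 4-byte form F1 88 8F 97 at offsets 9–12.
Offset 12 falls in char 4's range; it's byte 4 of F1 88 8F 97 = 0x97.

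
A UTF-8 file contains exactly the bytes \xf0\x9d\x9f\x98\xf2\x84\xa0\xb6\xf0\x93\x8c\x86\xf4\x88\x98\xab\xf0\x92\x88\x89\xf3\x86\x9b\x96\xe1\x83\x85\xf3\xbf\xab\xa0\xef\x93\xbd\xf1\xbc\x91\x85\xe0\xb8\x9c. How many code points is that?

Byte at offset 0: 0xF0 = 11110000 → 4-byte char (#1). Advance 4.
Byte at offset 4: 0xF2 = 11110010 → 4-byte char (#2). Advance 4.
Byte at offset 8: 0xF0 = 11110000 → 4-byte char (#3). Advance 4.
Byte at offset 12: 0xF4 = 11110100 → 4-byte char (#4). Advance 4.
Byte at offset 16: 0xF0 = 11110000 → 4-byte char (#5). Advance 4.
Byte at offset 20: 0xF3 = 11110011 → 4-byte char (#6). Advance 4.
Byte at offset 24: 0xE1 = 11100001 → 3-byte char (#7). Advance 3.
Byte at offset 27: 0xF3 = 11110011 → 4-byte char (#8). Advance 4.
Byte at offset 31: 0xEF = 11101111 → 3-byte char (#9). Advance 3.
Byte at offset 34: 0xF1 = 11110001 → 4-byte char (#10). Advance 4.
Byte at offset 38: 0xE0 = 11100000 → 3-byte char (#11). Advance 3.
Reached end at offset 41 after 11 code points.

11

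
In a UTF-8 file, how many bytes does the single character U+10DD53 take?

4

U+10DD53 = 0x10DD53. UTF-8 uses 1 byte below 0x80, 2 below 0x800, 3 below 0x10000, 4 up to 0x10FFFF. 0x10DD53 is in U+10000–U+10FFFF → 4 bytes.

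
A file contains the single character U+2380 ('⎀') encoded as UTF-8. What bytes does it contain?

E2 8E 80

U+2380 = 0x2380 = 9088 decimal. In range U+0800–U+FFFF → 3-byte form: 1110xxxx 10xxxxxx 10xxxxxx.
Binary (16 bits): 0010001110000000.
Split 4+6+6: 0010 | 001110 | 000000.
Byte 1: 11100010 = 0xE2.
Byte 2: 10001110 = 0x8E.
Byte 3: 10000000 = 0x80.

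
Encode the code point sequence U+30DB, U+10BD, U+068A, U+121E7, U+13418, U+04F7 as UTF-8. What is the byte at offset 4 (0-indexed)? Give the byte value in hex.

0x82

U+30DB → 3-byte form E3 83 9B at offsets 0–2.
U+10BD → 3-byte form E1 82 BD at offsets 3–5.
Offset 4 falls in char 2's range; it's byte 2 of E1 82 BD = 0x82.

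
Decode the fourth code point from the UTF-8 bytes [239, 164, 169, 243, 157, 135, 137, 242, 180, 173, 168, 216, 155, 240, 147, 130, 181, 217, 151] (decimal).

U+061B

Offset 0: leading byte 0xEF = 11101111 → 3-byte char #1 = EF A4 A9.
Offset 3: leading byte 0xF3 = 11110011 → 4-byte char #2 = F3 9D 87 89.
Offset 7: leading byte 0xF2 = 11110010 → 4-byte char #3 = F2 B4 AD A8.
Offset 11: leading byte 0xD8 = 11011000 → 2-byte char #4 = D8 9B.
Leading byte 0xD8 = 11011000 matches 110xxxxx → 2-byte sequence.
Byte 1: 0xD8 = 11011000, payload 11000 (5 bits).
Byte 2: 0x9B = 10011011 (10xxxxxx ✓), payload 011011.
Concatenate: 11000011011 = 0x61B (11 bits → U+061B).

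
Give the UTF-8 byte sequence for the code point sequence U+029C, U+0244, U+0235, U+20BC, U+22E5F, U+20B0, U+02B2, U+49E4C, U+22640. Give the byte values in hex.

CA 9C C9 84 C8 B5 E2 82 BC F0 A2 B9 9F E2 82 B0 CA B2 F1 89 B9 8C F0 A2 99 80

U+029C: 2-byte form → CA 9C.
U+0244: 2-byte form → C9 84.
U+0235: 2-byte form → C8 B5.
U+20BC: 3-byte form → E2 82 BC.
U+22E5F: 4-byte form → F0 A2 B9 9F.
U+20B0: 3-byte form → E2 82 B0.
U+02B2: 2-byte form → CA B2.
U+49E4C: 4-byte form → F1 89 B9 8C.
U+22640: 4-byte form → F0 A2 99 80.
Concatenated (26 bytes): CA 9C C9 84 C8 B5 E2 82 BC F0 A2 B9 9F E2 82 B0 CA B2 F1 89 B9 8C F0 A2 99 80.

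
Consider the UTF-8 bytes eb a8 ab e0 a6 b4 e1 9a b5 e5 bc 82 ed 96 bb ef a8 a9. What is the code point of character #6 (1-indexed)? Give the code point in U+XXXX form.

U+FA29

Offset 0: leading byte 0xEB = 11101011 → 3-byte char #1 = EB A8 AB.
Offset 3: leading byte 0xE0 = 11100000 → 3-byte char #2 = E0 A6 B4.
Offset 6: leading byte 0xE1 = 11100001 → 3-byte char #3 = E1 9A B5.
Offset 9: leading byte 0xE5 = 11100101 → 3-byte char #4 = E5 BC 82.
Offset 12: leading byte 0xED = 11101101 → 3-byte char #5 = ED 96 BB.
Offset 15: leading byte 0xEF = 11101111 → 3-byte char #6 = EF A8 A9.
Leading byte 0xEF = 11101111 matches 1110xxxx → 3-byte sequence.
Byte 1: 0xEF = 11101111, payload 1111 (4 bits).
Byte 2: 0xA8 = 10101000 (10xxxxxx ✓), payload 101000.
Byte 3: 0xA9 = 10101001 (10xxxxxx ✓), payload 101001.
Concatenate: 1111101000101001 = 0xFA29 (16 bits → U+FA29).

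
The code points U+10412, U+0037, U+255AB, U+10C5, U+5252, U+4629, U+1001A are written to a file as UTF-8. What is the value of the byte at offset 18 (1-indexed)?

0xA9

1-indexed offset 18 is 0-indexed offset 17.
U+10412 → 4-byte form F0 90 90 92 at offsets 0–3.
U+0037 → 1-byte form 37 at offsets 4–4.
U+255AB → 4-byte form F0 A5 96 AB at offsets 5–8.
U+10C5 → 3-byte form E1 83 85 at offsets 9–11.
U+5252 → 3-byte form E5 89 92 at offsets 12–14.
U+4629 → 3-byte form E4 98 A9 at offsets 15–17.
Offset 17 falls in char 6's range; it's byte 3 of E4 98 A9 = 0xA9.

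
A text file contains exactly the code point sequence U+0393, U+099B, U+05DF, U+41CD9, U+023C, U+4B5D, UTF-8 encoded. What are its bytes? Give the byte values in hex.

CE 93 E0 A6 9B D7 9F F1 81 B3 99 C8 BC E4 AD 9D

U+0393: 2-byte form → CE 93.
U+099B: 3-byte form → E0 A6 9B.
U+05DF: 2-byte form → D7 9F.
U+41CD9: 4-byte form → F1 81 B3 99.
U+023C: 2-byte form → C8 BC.
U+4B5D: 3-byte form → E4 AD 9D.
Concatenated (16 bytes): CE 93 E0 A6 9B D7 9F F1 81 B3 99 C8 BC E4 AD 9D.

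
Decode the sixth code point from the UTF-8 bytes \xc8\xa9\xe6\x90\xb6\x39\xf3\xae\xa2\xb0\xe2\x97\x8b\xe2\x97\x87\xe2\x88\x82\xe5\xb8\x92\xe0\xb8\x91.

U+25C7

Offset 0: leading byte 0xC8 = 11001000 → 2-byte char #1 = C8 A9.
Offset 2: leading byte 0xE6 = 11100110 → 3-byte char #2 = E6 90 B6.
Offset 5: leading byte 0x39 = 00111001 → 1-byte char #3 = 39.
Offset 6: leading byte 0xF3 = 11110011 → 4-byte char #4 = F3 AE A2 B0.
Offset 10: leading byte 0xE2 = 11100010 → 3-byte char #5 = E2 97 8B.
Offset 13: leading byte 0xE2 = 11100010 → 3-byte char #6 = E2 97 87.
Leading byte 0xE2 = 11100010 matches 1110xxxx → 3-byte sequence.
Byte 1: 0xE2 = 11100010, payload 0010 (4 bits).
Byte 2: 0x97 = 10010111 (10xxxxxx ✓), payload 010111.
Byte 3: 0x87 = 10000111 (10xxxxxx ✓), payload 000111.
Concatenate: 0010010111000111 = 0x25C7 (16 bits → U+25C7).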